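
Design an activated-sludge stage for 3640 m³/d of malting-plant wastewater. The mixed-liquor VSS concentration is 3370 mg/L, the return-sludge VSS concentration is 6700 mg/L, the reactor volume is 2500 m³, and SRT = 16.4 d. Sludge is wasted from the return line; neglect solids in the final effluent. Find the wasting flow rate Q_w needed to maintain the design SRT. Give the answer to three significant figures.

Q_w ≈ 76.7 m³/d

Q_w = (V·X)/(θ_c X_r) = 2500 × 3370 / (16.4 × 6700) = 76.67 m³/d.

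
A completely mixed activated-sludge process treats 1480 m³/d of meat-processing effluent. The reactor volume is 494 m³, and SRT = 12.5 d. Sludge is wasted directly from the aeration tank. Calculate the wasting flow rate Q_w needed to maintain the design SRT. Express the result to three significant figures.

Wasting from the aeration tank: Q_w = V / θ_c = 494.0 / 12.5 = 39.52 m³/d.

Q_w ≈ 39.5 m³/d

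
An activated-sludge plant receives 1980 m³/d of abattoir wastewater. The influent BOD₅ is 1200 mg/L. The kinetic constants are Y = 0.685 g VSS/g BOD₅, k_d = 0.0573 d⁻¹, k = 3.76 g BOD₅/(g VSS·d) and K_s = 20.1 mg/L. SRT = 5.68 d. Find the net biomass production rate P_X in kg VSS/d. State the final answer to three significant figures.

From the Monod/SRT balance for a CMAS, S = K_s·(1+k_d θ_c)/[θ_c·(Y k − k_d) − 1] = 20.1 × (1 + 0.0573 × 5.68) / [5.68 × (0.685 × 3.76 − 0.0573) − 1] = 26.64 / 13.30 = 2.003 mg/L.
Correct the yield for decay: Y_obs = Y/(1 + k_d θ_c) = 0.685 / (1 + 0.0573 × 5.68) = 0.685 / 1.325 = 0.5168.
ΔS = 1200 − 2.00 = 1198 mg/L, so the substrate removal rate is 1980 × 1198/1000 = 2372 kg BOD₅/d.
Biomass produced: P_X = Y_obs·Q·ΔS = 0.5168 × 2372 ≈ 1226 kg VSS/d.

P_X ≈ 1230 kg VSS/d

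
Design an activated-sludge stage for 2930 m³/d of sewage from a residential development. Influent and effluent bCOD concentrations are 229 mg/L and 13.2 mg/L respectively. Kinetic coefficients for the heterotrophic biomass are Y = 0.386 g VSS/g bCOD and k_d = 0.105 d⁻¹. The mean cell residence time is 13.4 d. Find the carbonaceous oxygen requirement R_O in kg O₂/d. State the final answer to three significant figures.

Observed yield with endogenous decay: Y_obs = Y / (1 + k_d·θ_c) = 0.386 / (1 + 0.105 × 13.4) = 0.386 / 2.407 = 0.1604 g VSS/g bCOD.
ΔS = 229 − 13.2 = 215.8 mg/L, so the substrate removal rate is 2930 × 215.8/1000 = 632.3 kg bCOD/d.
Net sludge production P_X = 0.1604 × 632.3 = 101.4 kg VSS/d.
Carbonaceous O₂ demand = substrate oxidised − cell-mass equivalent = 632.3 − 1.42 × 101.4 = 488.3 kg O₂/d.

R_O ≈ 488 kg O₂/d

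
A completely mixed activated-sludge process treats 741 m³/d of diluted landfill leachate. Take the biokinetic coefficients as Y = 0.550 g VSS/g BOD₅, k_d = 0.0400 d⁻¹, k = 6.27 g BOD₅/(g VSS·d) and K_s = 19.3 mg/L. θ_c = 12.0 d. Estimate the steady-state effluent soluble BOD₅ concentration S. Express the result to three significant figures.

From the Monod/SRT balance for a CMAS, S = K_s·(1+k_d θ_c)/[θ_c·(Y k − k_d) − 1] = 19.3 × (1 + 0.0400 × 12.0) / [12.0 × (0.550 × 6.27 − 0.0400) − 1] = 28.56 / 39.90 = 0.7159 mg/L.

S ≈ 0.716 mg/L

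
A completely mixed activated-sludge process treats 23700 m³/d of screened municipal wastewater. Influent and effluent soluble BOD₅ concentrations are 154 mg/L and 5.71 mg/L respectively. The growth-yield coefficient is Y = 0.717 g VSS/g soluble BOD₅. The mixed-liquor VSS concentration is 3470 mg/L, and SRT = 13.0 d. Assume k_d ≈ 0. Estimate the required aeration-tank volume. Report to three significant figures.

V ≈ 9440 m³

With k_d = 0 the design equation reduces to V = Y Q (S₀−S) θ_c / X = 0.717 × 23700 × (154 − 5.71) × 13.0 / 3470 = 9440 m³.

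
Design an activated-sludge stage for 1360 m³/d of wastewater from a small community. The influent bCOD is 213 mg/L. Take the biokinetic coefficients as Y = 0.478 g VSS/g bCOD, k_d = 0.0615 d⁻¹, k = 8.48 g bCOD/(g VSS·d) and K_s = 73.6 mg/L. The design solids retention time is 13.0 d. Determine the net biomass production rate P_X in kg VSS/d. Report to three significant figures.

P_X ≈ 76.0 kg VSS/d

From the Monod/SRT balance for a CMAS, S = K_s·(1+k_d θ_c)/[θ_c·(Y k − k_d) − 1] = 73.6 × (1 + 0.0615 × 13.0) / [13.0 × (0.478 × 8.48 − 0.0615) − 1] = 132.4 / 50.90 = 2.602 mg/L.
Y_obs = Y / (1 + k_d θ_c) = 0.478 / (1 + 0.0615 × 13.0) = 0.478 / 1.800 = 0.2656.
ΔS = 213 − 2.60 = 210.4 mg/L, so the substrate removal rate is 1360 × 210.4/1000 = 286.1 kg bCOD/d.
Net biomass production P_X = Y_obs × Q·(S₀ − S) = 0.2656 × 286.1 = 76.01 kg VSS/d.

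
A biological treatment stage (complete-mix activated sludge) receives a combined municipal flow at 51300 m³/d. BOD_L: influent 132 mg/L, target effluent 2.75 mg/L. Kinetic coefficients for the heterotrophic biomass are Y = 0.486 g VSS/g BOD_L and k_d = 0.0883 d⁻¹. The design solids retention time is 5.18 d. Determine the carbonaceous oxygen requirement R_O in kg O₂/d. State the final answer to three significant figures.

R_O ≈ 3490 kg O₂/d

Y_obs = Y / (1 + k_d θ_c) = 0.486 / (1 + 0.0883 × 5.18) = 0.486 / 1.457 = 0.3335.
Mass of BOD_L removed per day: Q(S₀ − S) = 51300 × 129.2 g/m³ = 6631 kg/d.
P_X = Y_obs·Q·(S₀ − S) = 0.3335 × 6631 = 2211 kg VSS/d.
R_O = Q·(S₀ − S) − 1.42·P_X = 6631 − 1.42 × 2211 = 3491 kg O₂/d.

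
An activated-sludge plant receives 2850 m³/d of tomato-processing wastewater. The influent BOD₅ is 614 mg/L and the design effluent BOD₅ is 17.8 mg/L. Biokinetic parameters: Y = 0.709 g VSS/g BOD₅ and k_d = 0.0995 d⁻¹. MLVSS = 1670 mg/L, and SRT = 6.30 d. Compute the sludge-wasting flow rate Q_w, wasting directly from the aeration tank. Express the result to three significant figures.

Rearranging the biomass balance for a CMAS with decay, V = Y·Q·ΔS·θ_c / [X·(1+k_d θ_c)] = 0.709 × 2850 × (614 − 17.8) × 6.30 / [1670 × (1 + 0.0995 × 6.30)] = 7.59×10^6 / 2717 = 2794 m³.
For wasting at MLVSS concentration, Q_w = V/θ_c = 2794/6.30 = 443.4 m³/d.

Q_w ≈ 443 m³/d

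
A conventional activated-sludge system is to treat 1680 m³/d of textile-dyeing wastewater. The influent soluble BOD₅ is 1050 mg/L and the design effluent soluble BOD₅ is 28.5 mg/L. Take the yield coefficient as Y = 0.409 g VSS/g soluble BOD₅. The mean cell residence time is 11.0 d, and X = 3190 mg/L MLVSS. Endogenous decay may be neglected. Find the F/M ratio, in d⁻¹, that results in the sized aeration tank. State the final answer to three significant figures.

Biomass mass balance (decay neglected): V·X = Y·Q·(S₀ − S)·θ_c, so V = 0.409 × 1680 × (1050 − 28.5) × 11.0 / 3190 = 2420 m³.
Food-to-microorganism ratio F/M = Q S₀ / (V X) = 1680 × 1050 / (2420 × 3190) = 0.2285 d⁻¹.

F/M ≈ 0.228 d⁻¹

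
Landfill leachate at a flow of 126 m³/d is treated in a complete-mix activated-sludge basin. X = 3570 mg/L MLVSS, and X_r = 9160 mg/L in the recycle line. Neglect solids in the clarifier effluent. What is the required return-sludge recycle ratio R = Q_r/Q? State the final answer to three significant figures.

Mass balance around the secondary clarifier (neglecting effluent solids): R = X / (X_r − X) = 3570 / (9160 − 3570) = 0.6386.

R ≈ 0.639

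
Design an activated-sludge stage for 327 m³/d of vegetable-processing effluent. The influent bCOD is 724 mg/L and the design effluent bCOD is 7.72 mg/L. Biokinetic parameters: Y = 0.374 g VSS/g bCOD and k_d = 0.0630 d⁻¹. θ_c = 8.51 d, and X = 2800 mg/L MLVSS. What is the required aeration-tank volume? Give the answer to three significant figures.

V ≈ 173 m³

Rearranging the biomass balance for a CMAS with decay, V = Y·Q·ΔS·θ_c / [X·(1+k_d θ_c)] = 0.374 × 327 × (724 − 7.72) × 8.51 / [2800 × (1 + 0.0630 × 8.51)] = 7.45×10^5 / 4301 = 173.3 m³.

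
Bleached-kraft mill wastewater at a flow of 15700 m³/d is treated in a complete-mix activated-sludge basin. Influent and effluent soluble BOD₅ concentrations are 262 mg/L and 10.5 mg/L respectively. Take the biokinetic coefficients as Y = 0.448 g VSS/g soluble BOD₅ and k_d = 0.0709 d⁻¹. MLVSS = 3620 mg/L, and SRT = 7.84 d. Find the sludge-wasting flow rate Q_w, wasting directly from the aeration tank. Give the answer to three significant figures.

From the SRT design equation V = Y Q (S₀−S) θ_c / [X (1 + k_d θ_c)] = 0.448 × 15700 × (262 − 10.5) × 7.84 / [3620 × (1 + 0.0709 × 7.84)] = 1.39×10^7 / 5632 = 2462 m³.
For wasting at MLVSS concentration, Q_w = V/θ_c = 2462/7.84 = 314.1 m³/d.

Q_w ≈ 314 m³/d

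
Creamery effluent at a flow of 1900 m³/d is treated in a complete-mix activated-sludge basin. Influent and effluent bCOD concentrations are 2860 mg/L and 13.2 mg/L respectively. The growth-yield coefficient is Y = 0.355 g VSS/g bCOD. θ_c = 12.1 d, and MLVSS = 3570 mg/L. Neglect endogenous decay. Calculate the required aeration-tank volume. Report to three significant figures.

V·X = Y·Q·ΔS·θ_c gives V = 0.355 × 1900 × (2860 − 13.2) × 12.1 / 3570 = 6508 m³.

V ≈ 6510 m³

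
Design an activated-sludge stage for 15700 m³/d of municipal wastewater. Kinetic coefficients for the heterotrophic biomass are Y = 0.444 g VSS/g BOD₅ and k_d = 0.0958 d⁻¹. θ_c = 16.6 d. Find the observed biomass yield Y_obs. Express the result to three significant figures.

Y_obs ≈ 0.171 g VSS/g BOD₅

The observed yield is Y_obs = Y/(1 + k_d·θ_c) = 0.444 / (1 + 0.0958 × 16.6) = 0.444 / 2.590 = 0.1714 g VSS per g BOD₅ removed.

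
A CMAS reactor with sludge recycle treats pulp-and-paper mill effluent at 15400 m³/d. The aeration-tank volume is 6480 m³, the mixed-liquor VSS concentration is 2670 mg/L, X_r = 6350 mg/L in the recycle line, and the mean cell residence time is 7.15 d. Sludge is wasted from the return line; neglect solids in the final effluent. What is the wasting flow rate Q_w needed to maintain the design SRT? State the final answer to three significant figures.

Wasting from the return line (neglecting effluent solids): Q_w = V·X / (θ_c·X_r) = 6480 × 2670 / (7.15 × 6350) = 381.1 m³/d.

Q_w ≈ 381 m³/d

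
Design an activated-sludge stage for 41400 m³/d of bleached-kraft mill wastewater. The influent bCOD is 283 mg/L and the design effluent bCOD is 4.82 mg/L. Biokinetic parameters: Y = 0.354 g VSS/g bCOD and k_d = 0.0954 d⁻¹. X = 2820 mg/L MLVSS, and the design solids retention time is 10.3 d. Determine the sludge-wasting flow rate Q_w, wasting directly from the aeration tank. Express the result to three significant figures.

From the SRT design equation V = Y Q (S₀−S) θ_c / [X (1 + k_d θ_c)] = 0.354 × 41400 × (283 − 4.82) × 10.3 / [2820 × (1 + 0.0954 × 10.3)] = 4.2×10^7 / 5591 = 7511 m³.
With mixed-liquor wasting, θ_c = V/Q_w, so Q_w = V/θ_c = 7511/10.3 = 729.2 m³/d.

Q_w ≈ 729 m³/d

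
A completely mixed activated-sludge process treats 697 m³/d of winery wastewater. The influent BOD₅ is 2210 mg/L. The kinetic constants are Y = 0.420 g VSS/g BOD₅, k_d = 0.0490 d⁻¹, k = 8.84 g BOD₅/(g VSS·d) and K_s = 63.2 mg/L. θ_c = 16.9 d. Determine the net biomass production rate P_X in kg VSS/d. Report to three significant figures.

P_X ≈ 354 kg VSS/d

Effluent substrate depends only on kinetics and SRT: S = K_s(1 + k_d θ_c) / [θ_c(Yk − k_d) − 1] = 63.2 × (1 + 0.0490 × 16.9) / [16.9 × (0.420 × 8.84 − 0.0490) − 1] = 115.5 / 60.92 = 1.897 mg/L.
Observed yield with endogenous decay: Y_obs = Y / (1 + k_d·θ_c) = 0.420 / (1 + 0.0490 × 16.9) = 0.420 / 1.828 = 0.2297 g VSS/g BOD₅.
ΔS = 2210 − 1.90 = 2208 mg/L, so the substrate removal rate is 697 × 2208/1000 = 1539 kg BOD₅/d.
So the net sludge growth is P_X = 0.2297 × 1539 = 353.6 kg VSS/d.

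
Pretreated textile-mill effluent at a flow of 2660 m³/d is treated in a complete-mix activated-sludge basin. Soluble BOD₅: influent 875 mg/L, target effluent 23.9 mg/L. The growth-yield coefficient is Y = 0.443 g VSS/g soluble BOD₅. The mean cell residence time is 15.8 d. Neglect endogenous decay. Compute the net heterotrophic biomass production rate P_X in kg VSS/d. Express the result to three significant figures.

No decay correction is needed, so Y_obs = Y = 0.443.
Q·(S₀ − S) = 2660 × (875 − 23.9) × 10⁻³ = 2264 kg/d removed.
Biomass produced: P_X = Y_obs·Q·ΔS = 0.4430 × 2264 ≈ 1003 kg VSS/d.

P_X ≈ 1000 kg VSS/d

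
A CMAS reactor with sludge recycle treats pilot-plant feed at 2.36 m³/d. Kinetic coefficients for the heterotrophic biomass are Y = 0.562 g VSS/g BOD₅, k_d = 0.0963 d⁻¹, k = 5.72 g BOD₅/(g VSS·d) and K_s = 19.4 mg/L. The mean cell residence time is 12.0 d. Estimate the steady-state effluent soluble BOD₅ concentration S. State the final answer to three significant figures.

For a completely mixed reactor with recycle the Lawrence–McCarty relation gives S = K_s·(1 + k_d·θ_c) / [θ_c·(Y·k − k_d) − 1] = 19.4 × (1 + 0.0963 × 12.0) / [12.0 × (0.562 × 5.72 − 0.0963) − 1] = 41.82 / 36.42 = 1.148 mg/L.

S ≈ 1.15 mg/L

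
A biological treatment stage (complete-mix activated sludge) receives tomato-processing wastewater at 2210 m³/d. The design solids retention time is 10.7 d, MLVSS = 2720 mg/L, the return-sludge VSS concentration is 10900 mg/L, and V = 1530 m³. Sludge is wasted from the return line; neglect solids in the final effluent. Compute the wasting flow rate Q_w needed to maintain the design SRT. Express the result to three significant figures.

Q_w ≈ 35.7 m³/d

Wasting from the return line (neglecting effluent solids): Q_w = V·X / (θ_c·X_r) = 1530 × 2720 / (10.7 × 10900) = 35.68 m³/d.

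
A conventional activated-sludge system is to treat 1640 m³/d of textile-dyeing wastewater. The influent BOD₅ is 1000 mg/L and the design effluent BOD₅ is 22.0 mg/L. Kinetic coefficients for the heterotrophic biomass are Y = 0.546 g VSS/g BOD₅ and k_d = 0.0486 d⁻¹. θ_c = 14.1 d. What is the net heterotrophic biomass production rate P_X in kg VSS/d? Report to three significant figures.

The observed yield is Y_obs = Y/(1 + k_d·θ_c) = 0.546 / (1 + 0.0486 × 14.1) = 0.546 / 1.685 = 0.3240 g VSS per g BOD₅ removed.
Q·(S₀ − S) = 1640 × (1000 − 22.0) × 10⁻³ = 1604 kg/d removed.
So the net sludge growth is P_X = 0.3240 × 1604 = 519.6 kg VSS/d.

P_X ≈ 520 kg VSS/d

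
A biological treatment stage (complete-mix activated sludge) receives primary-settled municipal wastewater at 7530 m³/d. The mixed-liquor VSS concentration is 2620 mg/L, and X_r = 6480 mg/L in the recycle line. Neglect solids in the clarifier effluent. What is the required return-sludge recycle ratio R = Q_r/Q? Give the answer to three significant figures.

R ≈ 0.679

Solids balance on the clarifier gives (1+R)X = R·X_r, so R = X/(X_r − X) = 2620 / (6480 − 2620) = 0.6788.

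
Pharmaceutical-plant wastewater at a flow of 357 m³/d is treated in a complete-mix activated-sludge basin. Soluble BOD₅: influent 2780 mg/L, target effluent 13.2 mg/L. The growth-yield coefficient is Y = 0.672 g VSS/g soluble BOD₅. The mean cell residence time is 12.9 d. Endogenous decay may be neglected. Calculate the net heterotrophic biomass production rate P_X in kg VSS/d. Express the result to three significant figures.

P_X ≈ 664 kg VSS/d

Since k_d ≈ 0, Y_obs = Y = 0.672 g VSS/g soluble BOD₅.
Mass of soluble BOD₅ removed per day: Q(S₀ − S) = 357 × 2767 g/m³ = 987.7 kg/d.
Biomass produced: P_X = Y_obs·Q·ΔS = 0.6720 × 987.7 ≈ 663.8 kg VSS/d.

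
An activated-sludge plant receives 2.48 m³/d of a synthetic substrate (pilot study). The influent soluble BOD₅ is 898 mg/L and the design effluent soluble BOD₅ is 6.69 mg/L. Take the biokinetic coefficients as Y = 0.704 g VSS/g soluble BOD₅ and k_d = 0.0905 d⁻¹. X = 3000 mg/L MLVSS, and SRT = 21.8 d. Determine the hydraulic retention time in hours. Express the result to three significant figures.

From the SRT design equation V = Y Q (S₀−S) θ_c / [X (1 + k_d θ_c)] = 0.704 × 2.48 × (898 − 6.69) × 21.8 / [3000 × (1 + 0.0905 × 21.8)] = 3.39×10^4 / 8919 = 3.804 m³.
τ = V/Q = 3.804/2.48 = 1.534 d, or 36.81 h.

τ ≈ 36.8 h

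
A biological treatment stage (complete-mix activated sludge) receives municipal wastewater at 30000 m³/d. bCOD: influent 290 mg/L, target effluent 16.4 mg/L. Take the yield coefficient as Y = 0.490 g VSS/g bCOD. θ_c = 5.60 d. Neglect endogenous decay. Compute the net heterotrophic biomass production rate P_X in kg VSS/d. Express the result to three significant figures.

Since k_d ≈ 0, Y_obs = Y = 0.490 g VSS/g bCOD.
Mass of bCOD removed per day: Q(S₀ − S) = 30000 × 273.6 g/m³ = 8208 kg/d.
Net biomass production P_X = Y_obs × Q·(S₀ − S) = 0.4900 × 8208 = 4022 kg VSS/d.

P_X ≈ 4020 kg VSS/d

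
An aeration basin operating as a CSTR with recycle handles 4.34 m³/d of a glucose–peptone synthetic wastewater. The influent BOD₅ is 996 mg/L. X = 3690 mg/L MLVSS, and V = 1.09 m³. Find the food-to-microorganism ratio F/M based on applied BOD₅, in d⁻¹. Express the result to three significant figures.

Food-to-microorganism ratio F/M = Q S₀ / (V X) = 4.34 × 996 / (1.090 × 3690) = 1.075 d⁻¹.

F/M ≈ 1.07 d⁻¹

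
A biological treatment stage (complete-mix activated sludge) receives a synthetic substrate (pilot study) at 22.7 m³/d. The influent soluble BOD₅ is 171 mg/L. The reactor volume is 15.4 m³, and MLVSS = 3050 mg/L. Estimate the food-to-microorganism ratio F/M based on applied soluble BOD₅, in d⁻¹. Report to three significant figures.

F/M = Q·S₀ / (V·X) = 22.7 × 171 / (15.40 × 3050) = 0.08264 g soluble BOD₅·(g VSS·d)⁻¹.

F/M ≈ 0.0826 d⁻¹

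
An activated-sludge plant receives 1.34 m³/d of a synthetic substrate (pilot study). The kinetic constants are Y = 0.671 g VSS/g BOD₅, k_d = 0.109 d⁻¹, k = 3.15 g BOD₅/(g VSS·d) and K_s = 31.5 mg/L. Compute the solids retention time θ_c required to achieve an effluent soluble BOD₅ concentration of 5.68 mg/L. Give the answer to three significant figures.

θ_c ≈ 4.68 d

Specific growth rate at S = 5.68 mg/L: μ = YkS/(K_s+S) = 0.671·3.15·5.68/(31.5+5.68) = 0.3229 d⁻¹.
θ_c = 1/(μ − k_d) = 1/(0.3229 − 0.109) = 1/0.2139 = 4.675 d.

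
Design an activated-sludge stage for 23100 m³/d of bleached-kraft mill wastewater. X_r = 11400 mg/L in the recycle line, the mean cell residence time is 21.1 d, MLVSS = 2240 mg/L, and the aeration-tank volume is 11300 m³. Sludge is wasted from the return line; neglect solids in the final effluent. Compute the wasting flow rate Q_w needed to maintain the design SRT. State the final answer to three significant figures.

Q_w = (V·X)/(θ_c X_r) = 11300 × 2240 / (21.1 × 11400) = 105.2 m³/d.

Q_w ≈ 105 m³/d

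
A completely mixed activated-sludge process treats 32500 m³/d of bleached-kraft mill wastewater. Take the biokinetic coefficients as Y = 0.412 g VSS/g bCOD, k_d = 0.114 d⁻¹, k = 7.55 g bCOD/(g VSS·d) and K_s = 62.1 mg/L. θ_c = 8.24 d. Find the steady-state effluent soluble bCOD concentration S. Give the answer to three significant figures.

S ≈ 5.08 mg/L

For a completely mixed reactor with recycle the Lawrence–McCarty relation gives S = K_s·(1 + k_d·θ_c) / [θ_c·(Y·k − k_d) − 1] = 62.1 × (1 + 0.114 × 8.24) / [8.24 × (0.412 × 7.55 − 0.114) − 1] = 120.4 / 23.69 = 5.083 mg/L.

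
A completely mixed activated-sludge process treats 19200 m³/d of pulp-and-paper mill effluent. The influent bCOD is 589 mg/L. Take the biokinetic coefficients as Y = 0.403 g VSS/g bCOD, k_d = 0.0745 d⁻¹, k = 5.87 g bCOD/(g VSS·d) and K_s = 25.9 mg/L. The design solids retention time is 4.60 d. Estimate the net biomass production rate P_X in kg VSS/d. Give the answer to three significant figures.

P_X ≈ 3370 kg VSS/d

For a completely mixed reactor with recycle the Lawrence–McCarty relation gives S = K_s·(1 + k_d·θ_c) / [θ_c·(Y·k − k_d) − 1] = 25.9 × (1 + 0.0745 × 4.60) / [4.60 × (0.403 × 5.87 − 0.0745) − 1] = 34.78 / 9.539 = 3.646 mg/L.
Observed yield with endogenous decay: Y_obs = Y / (1 + k_d·θ_c) = 0.403 / (1 + 0.0745 × 4.60) = 0.403 / 1.343 = 0.3001 g VSS/g bCOD.
Mass of bCOD removed per day: Q(S₀ − S) = 19200 × 585.4 g/m³ = 11239 kg/d.
P_X = Y_obs · Q(S₀ − S) = 0.3001 × 11239 = 3373 kg VSS/d.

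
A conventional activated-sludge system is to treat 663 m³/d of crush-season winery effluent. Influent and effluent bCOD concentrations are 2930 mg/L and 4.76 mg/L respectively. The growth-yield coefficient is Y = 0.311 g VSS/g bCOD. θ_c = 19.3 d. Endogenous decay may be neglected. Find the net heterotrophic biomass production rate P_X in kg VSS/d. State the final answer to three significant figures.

P_X ≈ 603 kg VSS/d

With endogenous decay neglected, the observed yield equals the true yield: Y_obs = Y = 0.311 g VSS/g bCOD.
ΔS = 2930 − 4.76 = 2925 mg/L, so the substrate removal rate is 663 × 2925/1000 = 1939 kg bCOD/d.
So the net sludge growth is P_X = 0.3110 × 1939 = 603.2 kg VSS/d.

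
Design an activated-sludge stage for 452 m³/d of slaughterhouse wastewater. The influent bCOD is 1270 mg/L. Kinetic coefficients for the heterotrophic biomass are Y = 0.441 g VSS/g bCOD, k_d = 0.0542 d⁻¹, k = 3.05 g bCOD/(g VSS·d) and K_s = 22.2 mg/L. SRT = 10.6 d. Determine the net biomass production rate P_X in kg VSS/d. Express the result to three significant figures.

P_X ≈ 160 kg VSS/d

From the Monod/SRT balance for a CMAS, S = K_s·(1+k_d θ_c)/[θ_c·(Y k − k_d) − 1] = 22.2 × (1 + 0.0542 × 10.6) / [10.6 × (0.441 × 3.05 − 0.0542) − 1] = 34.95 / 12.68 = 2.756 mg/L.
The observed yield is Y_obs = Y/(1 + k_d·θ_c) = 0.441 / (1 + 0.0542 × 10.6) = 0.441 / 1.575 = 0.2801 g VSS per g bCOD removed.
Substrate removed = Q·(S₀ − S) = 452 m³/d × (1270 − 2.76) g/m³ = 5.73×10^5 g/d = 572.8 kg/d.
So the net sludge growth is P_X = 0.2801 × 572.8 = 160.4 kg VSS/d.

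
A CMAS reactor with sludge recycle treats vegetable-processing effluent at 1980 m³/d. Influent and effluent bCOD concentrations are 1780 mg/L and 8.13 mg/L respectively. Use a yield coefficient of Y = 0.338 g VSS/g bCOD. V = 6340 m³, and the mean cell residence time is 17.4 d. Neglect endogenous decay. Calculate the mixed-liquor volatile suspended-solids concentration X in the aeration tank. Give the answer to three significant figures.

X ≈ 3250 mg/L

From V·X = Y·Q·(S₀ − S)·θ_c (decay neglected): X = 0.338 × 1980 × (1780 − 8.13) × 17.4 / 6340 = 3254 mg/L.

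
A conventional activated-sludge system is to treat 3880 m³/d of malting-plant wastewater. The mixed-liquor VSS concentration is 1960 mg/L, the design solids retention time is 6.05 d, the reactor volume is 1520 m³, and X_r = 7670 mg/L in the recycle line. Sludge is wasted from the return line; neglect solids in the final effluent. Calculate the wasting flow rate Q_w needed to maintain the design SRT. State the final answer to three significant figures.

θ_c = V·X/(Q_w·X_r) when wasting from the recycle, so Q_w = V·X/(θ_c·X_r) = 1520 × 1960 / (6.05 × 7670) = 64.20 m³/d.

Q_w ≈ 64.2 m³/d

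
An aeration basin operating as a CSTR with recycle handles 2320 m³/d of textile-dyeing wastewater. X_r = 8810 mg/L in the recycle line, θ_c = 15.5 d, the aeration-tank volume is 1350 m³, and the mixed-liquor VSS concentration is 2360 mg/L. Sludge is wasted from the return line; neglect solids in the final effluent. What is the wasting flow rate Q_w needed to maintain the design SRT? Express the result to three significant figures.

Wasting from the return line (neglecting effluent solids): Q_w = V·X / (θ_c·X_r) = 1350 × 2360 / (15.5 × 8810) = 23.33 m³/d.

Q_w ≈ 23.3 m³/d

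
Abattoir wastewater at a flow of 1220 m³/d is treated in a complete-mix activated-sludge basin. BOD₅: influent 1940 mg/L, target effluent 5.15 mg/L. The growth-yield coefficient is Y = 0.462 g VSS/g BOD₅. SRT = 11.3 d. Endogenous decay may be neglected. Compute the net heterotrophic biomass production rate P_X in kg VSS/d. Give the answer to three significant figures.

No decay correction is needed, so Y_obs = Y = 0.462.
ΔS = 1940 − 5.15 = 1935 mg/L, so the substrate removal rate is 1220 × 1935/1000 = 2361 kg BOD₅/d.
Net biomass production P_X = Y_obs × Q·(S₀ − S) = 0.4620 × 2361 = 1091 kg VSS/d.

P_X ≈ 1090 kg VSS/d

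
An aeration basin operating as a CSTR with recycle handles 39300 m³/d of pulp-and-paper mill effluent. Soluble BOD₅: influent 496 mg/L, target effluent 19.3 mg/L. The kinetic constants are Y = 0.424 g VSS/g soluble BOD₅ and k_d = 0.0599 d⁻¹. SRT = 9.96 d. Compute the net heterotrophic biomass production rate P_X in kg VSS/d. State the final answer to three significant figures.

The observed yield is Y_obs = Y/(1 + k_d·θ_c) = 0.424 / (1 + 0.0599 × 9.96) = 0.424 / 1.597 = 0.2656 g VSS per g soluble BOD₅ removed.
Substrate removed = Q·(S₀ − S) = 39300 m³/d × (496 − 19.3) g/m³ = 1.87×10^7 g/d = 18734 kg/d.
Biomass produced: P_X = Y_obs·Q·ΔS = 0.2656 × 18734 ≈ 4975 kg VSS/d.

P_X ≈ 4980 kg VSS/d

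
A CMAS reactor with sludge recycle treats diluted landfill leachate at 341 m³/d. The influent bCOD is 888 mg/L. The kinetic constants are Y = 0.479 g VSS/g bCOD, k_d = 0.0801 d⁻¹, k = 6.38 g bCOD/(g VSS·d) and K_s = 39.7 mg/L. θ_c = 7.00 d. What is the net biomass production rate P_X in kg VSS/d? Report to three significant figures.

For a completely mixed reactor with recycle the Lawrence–McCarty relation gives S = K_s·(1 + k_d·θ_c) / [θ_c·(Y·k − k_d) − 1] = 39.7 × (1 + 0.0801 × 7.00) / [7.00 × (0.479 × 6.38 − 0.0801) − 1] = 61.96 / 19.83 = 3.124 mg/L.
The observed yield is Y_obs = Y/(1 + k_d·θ_c) = 0.479 / (1 + 0.0801 × 7.00) = 0.479 / 1.561 = 0.3069 g VSS per g bCOD removed.
Mass of bCOD removed per day: Q(S₀ − S) = 341 × 884.9 g/m³ = 301.7 kg/d.
So the net sludge growth is P_X = 0.3069 × 301.7 = 92.61 kg VSS/d.

P_X ≈ 92.6 kg VSS/d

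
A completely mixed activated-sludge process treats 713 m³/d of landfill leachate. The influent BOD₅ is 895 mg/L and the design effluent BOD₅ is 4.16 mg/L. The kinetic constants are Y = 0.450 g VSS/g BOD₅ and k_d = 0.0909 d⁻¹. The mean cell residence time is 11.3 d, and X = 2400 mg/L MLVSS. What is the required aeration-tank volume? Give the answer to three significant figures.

From the SRT design equation V = Y Q (S₀−S) θ_c / [X (1 + k_d θ_c)] = 0.450 × 713 × (895 − 4.16) × 11.3 / [2400 × (1 + 0.0909 × 11.3)] = 3.23×10^6 / 4865 = 663.9 m³.

V ≈ 664 m³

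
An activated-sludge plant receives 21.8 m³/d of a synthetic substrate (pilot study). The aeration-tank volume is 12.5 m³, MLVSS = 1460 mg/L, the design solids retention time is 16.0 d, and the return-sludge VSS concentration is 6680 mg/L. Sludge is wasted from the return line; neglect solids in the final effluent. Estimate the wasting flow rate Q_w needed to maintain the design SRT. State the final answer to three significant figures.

Wasting from the return line (neglecting effluent solids): Q_w = V·X / (θ_c·X_r) = 12.50 × 1460 / (16.0 × 6680) = 0.1708 m³/d.

Q_w ≈ 0.171 m³/d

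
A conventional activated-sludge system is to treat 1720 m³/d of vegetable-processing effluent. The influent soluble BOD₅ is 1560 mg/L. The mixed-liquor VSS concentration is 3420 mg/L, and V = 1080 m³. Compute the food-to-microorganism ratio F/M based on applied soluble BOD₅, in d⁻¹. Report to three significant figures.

F/M ≈ 0.726 d⁻¹

F/M = applied load / biomass = Q·S₀/(V·X) = 1720 × 1560 / (1080 × 3420) = 0.7264 d⁻¹.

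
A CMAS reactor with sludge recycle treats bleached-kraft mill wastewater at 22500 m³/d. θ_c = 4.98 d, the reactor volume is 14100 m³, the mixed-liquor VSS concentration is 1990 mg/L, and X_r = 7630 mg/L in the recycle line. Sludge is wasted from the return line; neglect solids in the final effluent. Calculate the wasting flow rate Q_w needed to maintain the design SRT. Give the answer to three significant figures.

Q_w ≈ 738 m³/d

Wasting from the return line (neglecting effluent solids): Q_w = V·X / (θ_c·X_r) = 14100 × 1990 / (4.98 × 7630) = 738.4 m³/d.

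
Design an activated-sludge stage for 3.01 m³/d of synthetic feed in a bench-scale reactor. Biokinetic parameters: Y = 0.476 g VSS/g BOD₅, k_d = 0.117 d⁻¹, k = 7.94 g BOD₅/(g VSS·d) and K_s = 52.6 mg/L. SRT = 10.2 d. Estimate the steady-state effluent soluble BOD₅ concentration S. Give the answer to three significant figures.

S ≈ 3.17 mg/L

Effluent substrate depends only on kinetics and SRT: S = K_s(1 + k_d θ_c) / [θ_c(Yk − k_d) − 1] = 52.6 × (1 + 0.117 × 10.2) / [10.2 × (0.476 × 7.94 − 0.117) − 1] = 115.4 / 36.36 = 3.173 mg/L.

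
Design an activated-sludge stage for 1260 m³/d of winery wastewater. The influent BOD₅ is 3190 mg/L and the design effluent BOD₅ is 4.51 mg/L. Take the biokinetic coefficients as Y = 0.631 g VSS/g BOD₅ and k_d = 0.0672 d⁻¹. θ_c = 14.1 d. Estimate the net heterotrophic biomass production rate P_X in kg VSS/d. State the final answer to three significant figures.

Correct the yield for decay: Y_obs = Y/(1 + k_d θ_c) = 0.631 / (1 + 0.0672 × 14.1) = 0.631 / 1.948 = 0.3240.
Q·(S₀ − S) = 1260 × (3190 − 4.51) × 10⁻³ = 4014 kg/d removed.
P_X = Y_obs · Q(S₀ − S) = 0.3240 × 4014 = 1300 kg VSS/d.

P_X ≈ 1300 kg VSS/d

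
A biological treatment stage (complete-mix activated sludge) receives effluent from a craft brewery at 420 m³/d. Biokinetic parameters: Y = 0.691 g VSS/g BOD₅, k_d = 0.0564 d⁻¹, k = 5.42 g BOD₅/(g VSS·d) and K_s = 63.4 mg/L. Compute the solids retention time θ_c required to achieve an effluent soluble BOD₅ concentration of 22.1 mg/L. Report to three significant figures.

From 1/θ_c = Y·k·S/(K_s + S) − k_d: Y·k·S/(K_s+S) = 0.691 × 5.42 × 22.1 / (63.4 + 22.1) = 0.9681 d⁻¹.
θ_c = 1/(μ − k_d) = 1/(0.9681 − 0.0564) = 1/0.9117 = 1.097 d.

θ_c ≈ 1.10 d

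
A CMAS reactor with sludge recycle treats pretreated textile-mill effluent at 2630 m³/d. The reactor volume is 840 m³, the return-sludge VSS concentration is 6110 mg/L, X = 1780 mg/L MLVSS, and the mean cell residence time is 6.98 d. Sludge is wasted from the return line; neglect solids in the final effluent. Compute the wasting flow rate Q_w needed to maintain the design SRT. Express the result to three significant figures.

Q_w = (V·X)/(θ_c X_r) = 840.0 × 1780 / (6.98 × 6110) = 35.06 m³/d.

Q_w ≈ 35.1 m³/d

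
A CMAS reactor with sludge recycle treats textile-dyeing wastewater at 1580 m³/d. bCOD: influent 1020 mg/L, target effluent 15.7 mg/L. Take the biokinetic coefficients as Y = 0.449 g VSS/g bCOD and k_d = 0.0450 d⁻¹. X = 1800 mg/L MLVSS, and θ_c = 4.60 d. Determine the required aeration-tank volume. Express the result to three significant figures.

From the SRT design equation V = Y Q (S₀−S) θ_c / [X (1 + k_d θ_c)] = 0.449 × 1580 × (1020 − 15.7) × 4.60 / [1800 × (1 + 0.0450 × 4.60)] = 3.28×10^6 / 2173 = 1508 m³.

V ≈ 1510 m³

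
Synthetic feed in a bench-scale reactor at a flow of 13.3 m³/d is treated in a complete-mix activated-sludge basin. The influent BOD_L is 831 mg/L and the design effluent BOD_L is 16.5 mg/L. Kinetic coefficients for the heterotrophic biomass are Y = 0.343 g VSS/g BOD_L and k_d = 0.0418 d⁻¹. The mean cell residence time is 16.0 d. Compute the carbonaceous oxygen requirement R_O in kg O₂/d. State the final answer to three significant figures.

Observed yield with endogenous decay: Y_obs = Y / (1 + k_d·θ_c) = 0.343 / (1 + 0.0418 × 16.0) = 0.343 / 1.669 = 0.2055 g VSS/g BOD_L.
Substrate removed = Q·(S₀ − S) = 13.3 m³/d × (831 − 16.5) g/m³ = 1.08×10^4 g/d = 10.83 kg/d.
Biomass synthesised: P_X = Y_obs × 10.83 = 2.227 kg VSS/d.
R_O = Q·(S₀ − S) − 1.42·P_X = 10.83 − 1.42 × 2.227 = 7.671 kg O₂/d.

R_O ≈ 7.67 kg O₂/d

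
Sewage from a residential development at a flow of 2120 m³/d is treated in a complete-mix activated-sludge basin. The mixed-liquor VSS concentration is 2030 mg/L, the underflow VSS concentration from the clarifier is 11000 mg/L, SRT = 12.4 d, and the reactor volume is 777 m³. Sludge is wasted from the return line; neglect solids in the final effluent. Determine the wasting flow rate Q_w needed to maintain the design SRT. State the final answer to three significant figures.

Q_w ≈ 11.6 m³/d

Q_w = (V·X)/(θ_c X_r) = 777.0 × 2030 / (12.4 × 11000) = 11.56 m³/d.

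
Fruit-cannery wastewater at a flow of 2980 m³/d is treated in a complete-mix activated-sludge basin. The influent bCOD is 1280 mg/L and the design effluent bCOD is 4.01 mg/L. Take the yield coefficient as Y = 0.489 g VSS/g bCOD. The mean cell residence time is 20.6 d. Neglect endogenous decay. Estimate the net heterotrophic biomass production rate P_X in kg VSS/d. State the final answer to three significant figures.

P_X ≈ 1860 kg VSS/d

With endogenous decay neglected, the observed yield equals the true yield: Y_obs = Y = 0.489 g VSS/g bCOD.
Q·(S₀ − S) = 2980 × (1280 − 4.01) × 10⁻³ = 3802 kg/d removed.
P_X = Y_obs · Q(S₀ − S) = 0.4890 × 3802 = 1859 kg VSS/d.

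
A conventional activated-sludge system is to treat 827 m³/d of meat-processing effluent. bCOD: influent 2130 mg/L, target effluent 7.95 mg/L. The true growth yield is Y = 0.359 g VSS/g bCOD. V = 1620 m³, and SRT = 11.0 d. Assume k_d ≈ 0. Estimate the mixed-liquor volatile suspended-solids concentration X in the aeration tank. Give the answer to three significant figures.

X ≈ 4280 mg/L

X = Y·Q·ΔS·θ_c / V = 0.359 × 827 × (2130 − 7.95) × 11.0 / 1620 = 4278 mg/L.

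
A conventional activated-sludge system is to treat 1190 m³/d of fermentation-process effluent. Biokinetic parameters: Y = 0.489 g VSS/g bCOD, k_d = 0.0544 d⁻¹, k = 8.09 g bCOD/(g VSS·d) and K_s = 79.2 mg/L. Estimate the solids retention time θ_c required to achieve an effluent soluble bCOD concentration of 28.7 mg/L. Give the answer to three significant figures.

θ_c ≈ 1.00 d

At the target effluent, Y k S/(K_s+S) = 0.489×8.09×28.7/107.9 = 1.052 d⁻¹.
Then 1/θ_c = μ − k_d = 1.052 − 0.0544 = 0.9978 d⁻¹, giving θ_c = 1.002 d.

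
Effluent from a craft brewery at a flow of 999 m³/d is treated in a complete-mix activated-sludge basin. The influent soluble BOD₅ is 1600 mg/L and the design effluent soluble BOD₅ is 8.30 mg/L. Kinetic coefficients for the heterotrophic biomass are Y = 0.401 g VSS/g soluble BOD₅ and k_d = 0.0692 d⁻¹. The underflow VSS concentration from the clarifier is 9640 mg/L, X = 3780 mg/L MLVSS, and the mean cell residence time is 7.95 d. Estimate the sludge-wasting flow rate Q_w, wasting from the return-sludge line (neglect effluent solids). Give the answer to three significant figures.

Q_w ≈ 42.7 m³/d

Rearranging the biomass balance for a CMAS with decay, V = Y·Q·ΔS·θ_c / [X·(1+k_d θ_c)] = 0.401 × 999 × (1600 − 8.30) × 7.95 / [3780 × (1 + 0.0692 × 7.95)] = 5.07×10^6 / 5860 = 865.1 m³.
Q_w = (V·X)/(θ_c X_r) = 865.1 × 3780 / (7.95 × 9640) = 42.67 m³/d.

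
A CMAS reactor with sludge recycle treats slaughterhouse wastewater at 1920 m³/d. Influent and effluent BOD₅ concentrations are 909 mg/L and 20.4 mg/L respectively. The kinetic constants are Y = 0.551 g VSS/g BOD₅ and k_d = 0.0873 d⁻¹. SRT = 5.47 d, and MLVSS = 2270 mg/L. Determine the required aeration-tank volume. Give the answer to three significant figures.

Steady-state biomass mass balance: V·X·(1 + k_d·θ_c) = Y·Q·(S₀ − S)·θ_c, so V = 0.551 × 1920 × (909 − 20.4) × 5.47 / [2270 × (1 + 0.0873 × 5.47)] = 5.14×10^6 / 3354 = 1533 m³.

V ≈ 1530 m³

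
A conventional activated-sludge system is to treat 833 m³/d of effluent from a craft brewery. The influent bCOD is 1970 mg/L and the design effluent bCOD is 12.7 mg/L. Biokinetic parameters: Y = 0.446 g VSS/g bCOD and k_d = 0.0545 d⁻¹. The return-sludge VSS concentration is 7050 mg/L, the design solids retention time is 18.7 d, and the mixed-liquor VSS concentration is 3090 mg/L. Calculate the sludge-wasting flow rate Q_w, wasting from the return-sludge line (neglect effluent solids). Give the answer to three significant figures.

Rearranging the biomass balance for a CMAS with decay, V = Y·Q·ΔS·θ_c / [X·(1+k_d θ_c)] = 0.446 × 833 × (1970 − 12.7) × 18.7 / [3090 × (1 + 0.0545 × 18.7)] = 1.36×10^7 / 6239 = 2179 m³.
θ_c = V·X/(Q_w·X_r) when wasting from the recycle, so Q_w = V·X/(θ_c·X_r) = 2179 × 3090 / (18.7 × 7050) = 51.08 m³/d.

Q_w ≈ 51.1 m³/d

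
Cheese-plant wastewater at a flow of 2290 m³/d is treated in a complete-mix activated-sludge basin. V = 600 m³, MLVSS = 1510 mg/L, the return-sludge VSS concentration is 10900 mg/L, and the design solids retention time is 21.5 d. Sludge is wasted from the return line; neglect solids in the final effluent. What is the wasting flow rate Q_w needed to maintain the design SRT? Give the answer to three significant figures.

Q_w ≈ 3.87 m³/d

Q_w = (V·X)/(θ_c X_r) = 600.0 × 1510 / (21.5 × 10900) = 3.866 m³/d.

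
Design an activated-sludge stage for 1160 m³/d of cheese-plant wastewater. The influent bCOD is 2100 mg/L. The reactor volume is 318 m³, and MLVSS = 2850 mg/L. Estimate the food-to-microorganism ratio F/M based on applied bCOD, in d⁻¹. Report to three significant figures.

F/M ≈ 2.69 d⁻¹

F/M = Q·S₀ / (V·X) = 1160 × 2100 / (318.0 × 2850) = 2.688 g bCOD·(g VSS·d)⁻¹.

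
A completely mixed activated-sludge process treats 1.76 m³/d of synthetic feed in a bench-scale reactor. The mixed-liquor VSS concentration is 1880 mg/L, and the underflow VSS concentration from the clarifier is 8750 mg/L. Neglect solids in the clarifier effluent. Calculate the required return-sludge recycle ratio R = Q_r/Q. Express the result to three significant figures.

R = Q_r/Q = X/(X_r − X) = 1880 / (8750 − 1880) = 0.2737.

R ≈ 0.274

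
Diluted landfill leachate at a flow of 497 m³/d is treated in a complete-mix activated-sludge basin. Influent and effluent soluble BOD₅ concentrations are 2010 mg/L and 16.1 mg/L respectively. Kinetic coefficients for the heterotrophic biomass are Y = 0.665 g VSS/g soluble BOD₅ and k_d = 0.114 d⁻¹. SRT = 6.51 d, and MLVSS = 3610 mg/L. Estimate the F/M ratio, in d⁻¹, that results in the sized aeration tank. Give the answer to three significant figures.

F/M ≈ 0.406 d⁻¹

Rearranging the biomass balance for a CMAS with decay, V = Y·Q·ΔS·θ_c / [X·(1+k_d θ_c)] = 0.665 × 497 × (2010 − 16.1) × 6.51 / [3610 × (1 + 0.114 × 6.51)] = 4.29×10^6 / 6289 = 682.1 m³.
F/M = applied load / biomass = Q·S₀/(V·X) = 497 × 2010 / (682.1 × 3610) = 0.4057 d⁻¹.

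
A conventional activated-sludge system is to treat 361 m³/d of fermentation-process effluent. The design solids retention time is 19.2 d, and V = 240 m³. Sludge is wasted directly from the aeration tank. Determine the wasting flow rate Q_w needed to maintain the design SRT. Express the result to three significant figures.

With mixed-liquor wasting, θ_c = V/Q_w, so Q_w = V/θ_c = 240.0/19.2 = 12.50 m³/d.

Q_w ≈ 12.5 m³/d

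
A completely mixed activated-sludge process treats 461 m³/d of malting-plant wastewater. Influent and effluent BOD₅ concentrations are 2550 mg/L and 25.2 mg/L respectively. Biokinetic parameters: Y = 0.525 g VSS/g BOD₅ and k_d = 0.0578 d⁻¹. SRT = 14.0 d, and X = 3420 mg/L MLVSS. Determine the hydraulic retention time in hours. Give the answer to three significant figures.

From the SRT design equation V = Y Q (S₀−S) θ_c / [X (1 + k_d θ_c)] = 0.525 × 461 × (2550 − 25.2) × 14.0 / [3420 × (1 + 0.0578 × 14.0)] = 8.55×10^6 / 6187 = 1383 m³.
τ = V/Q = 1383/461 = 2.999 d, or 71.98 h.

τ ≈ 72.0 h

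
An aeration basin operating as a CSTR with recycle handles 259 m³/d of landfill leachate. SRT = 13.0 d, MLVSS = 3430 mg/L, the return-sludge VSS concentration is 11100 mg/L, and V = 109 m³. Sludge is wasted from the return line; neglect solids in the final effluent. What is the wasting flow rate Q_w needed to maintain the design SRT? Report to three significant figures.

θ_c = V·X/(Q_w·X_r) when wasting from the recycle, so Q_w = V·X/(θ_c·X_r) = 109.0 × 3430 / (13.0 × 11100) = 2.591 m³/d.

Q_w ≈ 2.59 m³/d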